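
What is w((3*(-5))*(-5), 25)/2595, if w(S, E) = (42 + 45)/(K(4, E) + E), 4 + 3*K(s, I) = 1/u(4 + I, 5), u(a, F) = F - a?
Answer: 2088/1473095 ≈ 0.0014174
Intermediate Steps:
K(s, I) = -4/3 + 1/(3*(1 - I)) (K(s, I) = -4/3 + 1/(3*(5 - (4 + I))) = -4/3 + 1/(3*(5 + (-4 - I))) = -4/3 + 1/(3*(1 - I)))
w(S, E) = 87/(E + (3 - 4*E)/(3*(-1 + E))) (w(S, E) = (42 + 45)/((3 - 4*E)/(3*(-1 + E)) + E) = 87/(E + (3 - 4*E)/(3*(-1 + E))))
w((3*(-5))*(-5), 25)/2595 = (261*(1 - 1*25)/(1 + (-1 + 25)*(4 - 3*25)))/2595 = (261*(1 - 25)/(1 + 24*(4 - 75)))*(1/2595) = (261*(-24)/(1 + 24*(-71)))*(1/2595) = (261*(-24)/(1 - 1704))*(1/2595) = (261*(-24)/(-1703))*(1/2595) = (261*(-1/1703)*(-24))*(1/2595) = (6264/1703)*(1/2595) = 2088/1473095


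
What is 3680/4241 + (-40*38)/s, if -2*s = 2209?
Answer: 21021760/9368369 ≈ 2.2439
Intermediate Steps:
s = -2209/2 (s = -½*2209 = -2209/2 ≈ -1104.5)
3680/4241 + (-40*38)/s = 3680/4241 + (-40*38)/(-2209/2) = 3680*(1/4241) - 1520*(-2/2209) = 3680/4241 + 3040/2209 = 21021760/9368369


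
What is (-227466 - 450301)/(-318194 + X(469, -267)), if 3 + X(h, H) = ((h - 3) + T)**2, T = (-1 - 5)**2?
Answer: 677767/66193 ≈ 10.239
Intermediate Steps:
T = 36 (T = (-6)**2 = 36)
X(h, H) = -3 + (33 + h)**2 (X(h, H) = -3 + ((h - 3) + 36)**2 = -3 + ((-3 + h) + 36)**2 = -3 + (33 + h)**2)
(-227466 - 450301)/(-318194 + X(469, -267)) = (-227466 - 450301)/(-318194 + (-3 + (33 + 469)**2)) = -677767/(-318194 + (-3 + 502**2)) = -677767/(-318194 + (-3 + 252004)) = -677767/(-318194 + 252001) = -677767/(-66193) = -677767*(-1/66193) = 677767/66193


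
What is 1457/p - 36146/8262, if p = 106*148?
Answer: -277510357/64807128 ≈ -4.2821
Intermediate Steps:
p = 15688
1457/p - 36146/8262 = 1457/15688 - 36146/8262 = 1457*(1/15688) - 36146*1/8262 = 1457/15688 - 18073/4131 = -277510357/64807128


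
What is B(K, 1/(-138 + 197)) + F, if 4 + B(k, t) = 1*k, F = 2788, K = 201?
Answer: 2985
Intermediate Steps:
B(k, t) = -4 + k (B(k, t) = -4 + 1*k = -4 + k)
B(K, 1/(-138 + 197)) + F = (-4 + 201) + 2788 = 197 + 2788 = 2985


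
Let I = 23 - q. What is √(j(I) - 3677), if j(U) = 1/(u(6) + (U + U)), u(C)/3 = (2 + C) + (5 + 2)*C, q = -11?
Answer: 3*I*√19416170/218 ≈ 60.638*I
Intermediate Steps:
u(C) = 6 + 24*C (u(C) = 3*((2 + C) + (5 + 2)*C) = 3*((2 + C) + 7*C) = 3*(2 + 8*C) = 6 + 24*C)
I = 34 (I = 23 - 1*(-11) = 23 + 11 = 34)
j(U) = 1/(150 + 2*U) (j(U) = 1/((6 + 24*6) + (U + U)) = 1/((6 + 144) + 2*U) = 1/(150 + 2*U))
√(j(I) - 3677) = √(1/(2*(75 + 34)) - 3677) = √((½)/109 - 3677) = √((½)*(1/109) - 3677) = √(1/218 - 3677) = √(-801585/218) = 3*I*√19416170/218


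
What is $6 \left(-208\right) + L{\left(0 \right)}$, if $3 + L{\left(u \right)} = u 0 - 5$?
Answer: $-1256$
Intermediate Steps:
$L{\left(u \right)} = -8$ ($L{\left(u \right)} = -3 + \left(u 0 - 5\right) = -3 + \left(0 - 5\right) = -3 - 5 = -8$)
$6 \left(-208\right) + L{\left(0 \right)} = 6 \left(-208\right) - 8 = -1248 - 8 = -1256$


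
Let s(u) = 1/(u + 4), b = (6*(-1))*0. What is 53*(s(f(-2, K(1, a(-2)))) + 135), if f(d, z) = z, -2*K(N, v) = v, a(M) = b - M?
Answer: 21518/3 ≈ 7172.7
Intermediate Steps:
b = 0 (b = -6*0 = 0)
a(M) = -M (a(M) = 0 - M = -M)
K(N, v) = -v/2
s(u) = 1/(4 + u)
53*(s(f(-2, K(1, a(-2)))) + 135) = 53*(1/(4 - (-1)*(-2)/2) + 135) = 53*(1/(4 - ½*2) + 135) = 53*(1/(4 - 1) + 135) = 53*(1/3 + 135) = 53*(⅓ + 135) = 53*(406/3) = 21518/3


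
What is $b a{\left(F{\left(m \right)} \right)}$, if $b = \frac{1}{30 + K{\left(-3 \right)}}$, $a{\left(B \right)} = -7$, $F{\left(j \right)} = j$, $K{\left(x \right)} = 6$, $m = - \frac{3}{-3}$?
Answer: $- \frac{7}{36} \approx -0.19444$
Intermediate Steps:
$m = 1$ ($m = \left(-3\right) \left(- \frac{1}{3}\right) = 1$)
$b = \frac{1}{36}$ ($b = \frac{1}{30 + 6} = \frac{1}{36} \approx 0.027778$)
$b a{\left(F{\left(m \right)} \right)} = \frac{1}{36} \left(-7\right) = - \frac{7}{36}$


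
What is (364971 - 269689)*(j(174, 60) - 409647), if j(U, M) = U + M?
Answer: -39009689466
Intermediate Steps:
j(U, M) = M + U
(364971 - 269689)*(j(174, 60) - 409647) = (364971 - 269689)*((60 + 174) - 409647) = 95282*(234 - 409647) = 95282*(-409413) = -39009689466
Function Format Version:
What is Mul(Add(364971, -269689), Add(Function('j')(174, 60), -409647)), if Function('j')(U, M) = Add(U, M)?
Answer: -39009689466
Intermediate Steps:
Function('j')(U, M) = Add(M, U)
Mul(Add(364971, -269689), Add(Function('j')(174, 60), -409647)) = Mul(Add(364971, -269689), Add(Add(60, 174), -409647)) = Mul(95282, Add(234, -409647)) = Mul(95282, -409413) = -39009689466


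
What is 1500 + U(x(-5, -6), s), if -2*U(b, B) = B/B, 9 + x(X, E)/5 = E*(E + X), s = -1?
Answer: 2999/2 ≈ 1499.5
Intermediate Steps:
x(X, E) = -45 + 5*E*(E + X) (x(X, E) = -45 + 5*(E*(E + X)) = -45 + 5*E*(E + X))
U(b, B) = -1/2 (U(b, B) = -B/(2*B) = -1/2*1 = -1/2)
1500 + U(x(-5, -6), s) = 1500 - 1/2 = 2999/2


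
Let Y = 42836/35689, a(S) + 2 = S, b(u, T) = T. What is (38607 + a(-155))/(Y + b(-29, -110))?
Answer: -686121025/1941477 ≈ -353.40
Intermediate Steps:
a(S) = -2 + S
Y = 42836/35689 (Y = 42836*(1/35689) = 42836/35689 ≈ 1.2003)
(38607 + a(-155))/(Y + b(-29, -110)) = (38607 + (-2 - 155))/(42836/35689 - 110) = (38607 - 157)/(-3882954/35689) = 38450*(-35689/3882954) = -686121025/1941477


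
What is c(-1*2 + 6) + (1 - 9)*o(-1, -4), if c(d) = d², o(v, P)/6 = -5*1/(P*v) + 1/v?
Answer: 124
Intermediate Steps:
o(v, P) = 6/v - 30/(P*v) (o(v, P) = 6*(-5*1/(P*v) + 1/v) = 6*(-5/(P*v) + 1/v) = 6*(1/v - 5/(P*v)) = 6/v - 30/(P*v))
c(-1*2 + 6) + (1 - 9)*o(-1, -4) = (-1*2 + 6)² + (1 - 9)*(6*(-5 - 4)/(-4*(-1))) = (-2 + 6)² - 48*(-1)*(-1)*(-9)/4 = 4² - 8*(-27/2) = 16 + 108 = 124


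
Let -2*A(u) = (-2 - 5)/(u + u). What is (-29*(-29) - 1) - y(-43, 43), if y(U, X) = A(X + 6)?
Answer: 23519/28 ≈ 839.96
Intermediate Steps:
A(u) = 7/(4*u) (A(u) = -(-2 - 5)/(2*(u + u)) = -(-7)/(2*(2*u)) = -(-7)*1/(2*u)/2 = -(-7)/(4*u) = 7/(4*u))
y(U, X) = 7/(4*(6 + X)) (y(U, X) = 7/(4*(X + 6)) = 7/(4*(6 + X)))
(-29*(-29) - 1) - y(-43, 43) = (-29*(-29) - 1) - 7/(4*(6 + 43)) = (841 - 1) - 7/(4*49) = 840 - 7/(4*49) = 840 - 1*1/28 = 840 - 1/28 = 23519/28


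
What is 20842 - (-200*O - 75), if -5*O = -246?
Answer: 30757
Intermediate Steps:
O = 246/5 (O = -1/5*(-246) = 246/5 ≈ 49.200)
20842 - (-200*O - 75) = 20842 - (-200*246/5 - 75) = 20842 - (-9840 - 75) = 20842 - 1*(-9915) = 20842 + 9915 = 30757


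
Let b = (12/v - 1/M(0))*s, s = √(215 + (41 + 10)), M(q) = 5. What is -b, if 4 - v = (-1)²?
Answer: -19*√266/5 ≈ -61.976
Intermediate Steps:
v = 3 (v = 4 - 1*(-1)² = 4 - 1*1 = 4 - 1 = 3)
s = √266 (s = √(215 + 51) = √266 ≈ 16.310)
b = 19*√266/5 (b = (12/3 - 1/5)*√266 = (12*(⅓) - 1*⅕)*√266 = (4 - ⅕)*√266 = 19*√266/5 ≈ 61.976)
-b = -19*√266/5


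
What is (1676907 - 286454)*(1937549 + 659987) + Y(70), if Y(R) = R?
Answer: 3611751723878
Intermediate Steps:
(1676907 - 286454)*(1937549 + 659987) + Y(70) = (1676907 - 286454)*(1937549 + 659987) + 70 = 1390453*2597536 + 70 = 3611751723808 + 70 = 3611751723878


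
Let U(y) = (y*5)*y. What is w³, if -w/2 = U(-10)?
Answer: -1000000000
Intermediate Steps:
U(y) = 5*y² (U(y) = (5*y)*y = 5*y²)
w = -1000 (w = -10*(-10)² = -10*100 = -2*500 = -1000)
w³ = (-1000)³ = -1000000000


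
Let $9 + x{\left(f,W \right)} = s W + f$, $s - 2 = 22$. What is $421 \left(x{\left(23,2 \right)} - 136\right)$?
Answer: $-31154$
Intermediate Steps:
$s = 24$ ($s = 2 + 22 = 24$)
$x{\left(f,W \right)} = -9 + f + 24 W$ ($x{\left(f,W \right)} = -9 + \left(24 W + f\right) = -9 + \left(f + 24 W\right) = -9 + f + 24 W$)
$421 \left(x{\left(23,2 \right)} - 136\right) = 421 \left(\left(-9 + 23 + 24 \cdot 2\right) - 136\right) = 421 \left(\left(-9 + 23 + 48\right) - 136\right) = 421 \left(62 - 136\right) = 421 \left(-74\right) = -31154$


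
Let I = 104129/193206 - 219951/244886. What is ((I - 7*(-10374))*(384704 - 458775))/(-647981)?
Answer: 63623113563509066899/7664553272730549 ≈ 8301.0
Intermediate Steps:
I = -4249029653/11828361129 (I = 104129*(1/193206) - 219951*1/244886 = 104129/193206 - 219951/244886 = -4249029653/11828361129 ≈ -0.35922)
((I - 7*(-10374))*(384704 - 458775))/(-647981) = ((-4249029653/11828361129 - 7*(-10374))*(384704 - 458775))/(-647981) = ((-4249029653/11828361129 + 72618)*(-74071))*(-1/647981) = ((858947679436069/11828361129)*(-74071))*(-1/647981) = -63623113563509066899/11828361129*(-1/647981) = 63623113563509066899/7664553272730549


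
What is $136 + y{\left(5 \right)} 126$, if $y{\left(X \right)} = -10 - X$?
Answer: $-1754$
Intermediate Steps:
$136 + y{\left(5 \right)} 126 = 136 + \left(-10 - 5\right) 126 = 136 - 1890 = -1754$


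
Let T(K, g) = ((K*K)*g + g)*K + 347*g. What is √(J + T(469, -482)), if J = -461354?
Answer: 2*I*√12431199601 ≈ 2.2299e+5*I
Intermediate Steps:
T(K, g) = 347*g + K*(g + g*K²) (T(K, g) = (K²*g + g)*K + 347*g = (g*K² + g)*K + 347*g = (g + g*K²)*K + 347*g = K*(g + g*K²) + 347*g = 347*g + K*(g + g*K²))
√(J + T(469, -482)) = √(-461354 - 482*(347 + 469 + 469³)) = √(-461354 - 482*(347 + 469 + 103161709)) = √(-461354 - 482*103162525) = √(-461354 - 49724337050) = √(-49724798404) = 2*I*√12431199601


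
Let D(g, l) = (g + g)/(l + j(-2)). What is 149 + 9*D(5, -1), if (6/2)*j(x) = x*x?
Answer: 419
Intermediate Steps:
j(x) = x**2/3 (j(x) = (x*x)/3 = x**2/3)
D(g, l) = 2*g/(4/3 + l) (D(g, l) = (g + g)/(l + (1/3)*(-2)**2) = (2*g)/(l + (1/3)*4) = (2*g)/(l + 4/3) = (2*g)/(4/3 + l) = 2*g/(4/3 + l))
149 + 9*D(5, -1) = 149 + 9*(6*5/(4 + 3*(-1))) = 149 + 9*(6*5/(4 - 3)) = 149 + 9*(6*5/1) = 149 + 9*(6*5*1) = 149 + 9*30 = 149 + 270 = 419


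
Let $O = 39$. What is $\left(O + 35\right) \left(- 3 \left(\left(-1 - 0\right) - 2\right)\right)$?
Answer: $666$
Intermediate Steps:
$\left(O + 35\right) \left(- 3 \left(\left(-1 - 0\right) - 2\right)\right) = \left(39 + 35\right) \left(- 3 \left(\left(-1 - 0\right) - 2\right)\right) = 74 \left(- 3 \left(\left(-1 + 0\right) - 2\right)\right) = 74 \left(- 3 \left(-1 - 2\right)\right) = 74 \left(\left(-3\right) \left(-3\right)\right) = 74 \cdot 9 = 666$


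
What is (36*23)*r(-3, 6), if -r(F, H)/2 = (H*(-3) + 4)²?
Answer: -324576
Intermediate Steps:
r(F, H) = -2*(4 - 3*H)² (r(F, H) = -2*(H*(-3) + 4)² = -2*(-3*H + 4)² = -2*(4 - 3*H)²)
(36*23)*r(-3, 6) = (36*23)*(-2*(-4 + 3*6)²) = 828*(-2*(-4 + 18)²) = 828*(-2*14²) = 828*(-2*196) = 828*(-392) = -324576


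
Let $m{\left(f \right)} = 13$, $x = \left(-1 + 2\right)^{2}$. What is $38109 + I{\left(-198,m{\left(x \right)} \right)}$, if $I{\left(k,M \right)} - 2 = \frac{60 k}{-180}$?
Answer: $38177$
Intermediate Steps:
$x = 1$ ($x = 1^{2} = 1$)
$I{\left(k,M \right)} = 2 - \frac{k}{3}$ ($I{\left(k,M \right)} = 2 + \frac{60 k}{-180} = 2 + 60 k \left(- \frac{1}{180}\right) = 2 - \frac{k}{3}$)
$38109 + I{\left(-198,m{\left(x \right)} \right)} = 38109 + \left(2 - -66\right) = 38109 + \left(2 + 66\right) = 38109 + 68 = 38177$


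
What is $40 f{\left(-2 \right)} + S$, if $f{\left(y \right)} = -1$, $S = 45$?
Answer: $5$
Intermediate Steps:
$40 f{\left(-2 \right)} + S = 40 \left(-1\right) + 45 = -40 + 45 = 5$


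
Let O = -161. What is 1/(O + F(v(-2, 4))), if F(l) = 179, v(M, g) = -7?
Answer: 1/18 ≈ 0.055556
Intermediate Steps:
1/(O + F(v(-2, 4))) = 1/(-161 + 179) = 1/18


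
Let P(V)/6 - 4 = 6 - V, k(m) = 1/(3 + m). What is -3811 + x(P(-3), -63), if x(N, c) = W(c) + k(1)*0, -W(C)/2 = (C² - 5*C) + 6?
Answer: -12391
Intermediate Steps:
W(C) = -12 - 2*C² + 10*C (W(C) = -2*((C² - 5*C) + 6) = -2*(6 + C² - 5*C) = -12 - 2*C² + 10*C)
P(V) = 60 - 6*V (P(V) = 24 + 6*(6 - V) = 24 + (36 - 6*V) = 60 - 6*V)
x(N, c) = -12 - 2*c² + 10*c (x(N, c) = (-12 - 2*c² + 10*c) + 0/(3 + 1) = (-12 - 2*c² + 10*c) + 0/4 = (-12 - 2*c² + 10*c) + (¼)*0 = (-12 - 2*c² + 10*c) + 0 = -12 - 2*c² + 10*c)
-3811 + x(P(-3), -63) = -3811 + (-12 - 2*(-63)² + 10*(-63)) = -3811 + (-12 - 2*3969 - 630) = -3811 + (-12 - 7938 - 630) = -3811 - 8580 = -12391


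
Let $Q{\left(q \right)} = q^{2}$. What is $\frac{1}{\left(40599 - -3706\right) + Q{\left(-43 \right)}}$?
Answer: $\frac{1}{46154} \approx 2.1667 \cdot 10^{-5}$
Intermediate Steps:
$\frac{1}{\left(40599 - -3706\right) + Q{\left(-43 \right)}} = \frac{1}{\left(40599 - -3706\right) + \left(-43\right)^{2}} = \frac{1}{\left(40599 + 3706\right) + 1849} = \frac{1}{44305 + 1849} = \frac{1}{46154}$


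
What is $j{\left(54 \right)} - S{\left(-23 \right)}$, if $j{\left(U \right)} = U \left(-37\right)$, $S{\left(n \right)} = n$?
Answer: $-1975$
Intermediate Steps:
$j{\left(U \right)} = - 37 U$
$j{\left(54 \right)} - S{\left(-23 \right)} = \left(-37\right) 54 - -23 = -1998 + 23 = -1975$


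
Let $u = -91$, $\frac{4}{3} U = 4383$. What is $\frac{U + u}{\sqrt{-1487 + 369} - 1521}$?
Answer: $- \frac{1495845}{712172} - \frac{12785 i \sqrt{1118}}{9258236} \approx -2.1004 - 0.046174 i$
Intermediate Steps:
$U = \frac{13149}{4}$ ($U = \frac{3}{4} \cdot 4383 = \frac{13149}{4} \approx 3287.3$)
$\frac{U + u}{\sqrt{-1487 + 369} - 1521} = \frac{\frac{13149}{4} - 91}{\sqrt{-1487 + 369} - 1521} = \frac{12785}{4 \left(\sqrt{-1118} - 1521\right)} = \frac{12785}{4 \left(i \sqrt{1118} - 1521\right)} = \frac{12785}{4 \left(-1521 + i \sqrt{1118}\right)}$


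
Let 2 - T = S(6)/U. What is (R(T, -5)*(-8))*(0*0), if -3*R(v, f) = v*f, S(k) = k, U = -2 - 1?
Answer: 0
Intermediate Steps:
U = -3
T = 4 (T = 2 - 6/(-3) = 2 - 6*(-1)/3 = 2 - 1*(-2) = 2 + 2 = 4)
R(v, f) = -f*v/3 (R(v, f) = -v*f/3 = -f*v/3)
(R(T, -5)*(-8))*(0*0) = (-⅓*(-5)*4*(-8))*(0*0) = ((20/3)*(-8))*0 = -160/3*0 = 0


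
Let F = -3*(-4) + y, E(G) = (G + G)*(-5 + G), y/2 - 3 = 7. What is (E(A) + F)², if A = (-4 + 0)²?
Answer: 147456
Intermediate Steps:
y = 20 (y = 6 + 2*7 = 6 + 14 = 20)
A = 16 (A = (-4)² = 16)
E(G) = 2*G*(-5 + G) (E(G) = (2*G)*(-5 + G) = 2*G*(-5 + G))
F = 32 (F = -3*(-4) + 20 = 12 + 20 = 32)
(E(A) + F)² = (2*16*(-5 + 16) + 32)² = (2*16*11 + 32)² = (352 + 32)² = 384² = 147456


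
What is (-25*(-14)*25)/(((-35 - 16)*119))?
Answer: -1250/867 ≈ -1.4418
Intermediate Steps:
(-25*(-14)*25)/(((-35 - 16)*119)) = (350*25)/((-51*119)) = 8750/(-6069) = 8750*(-1/6069) = -1250/867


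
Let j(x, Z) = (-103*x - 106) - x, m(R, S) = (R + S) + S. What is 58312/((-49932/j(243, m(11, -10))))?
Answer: 369960484/12483 ≈ 29637.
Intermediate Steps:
m(R, S) = R + 2*S
j(x, Z) = -106 - 104*x (j(x, Z) = (-106 - 103*x) - x = -106 - 104*x)
58312/((-49932/j(243, m(11, -10)))) = 58312/((-49932/(-106 - 104*243))) = 58312/((-49932/(-106 - 25272))) = 58312/((-49932/(-25378))) = 58312/((-49932*(-1/25378))) = 58312/(24966/12689) = 58312*(12689/24966) = 369960484/12483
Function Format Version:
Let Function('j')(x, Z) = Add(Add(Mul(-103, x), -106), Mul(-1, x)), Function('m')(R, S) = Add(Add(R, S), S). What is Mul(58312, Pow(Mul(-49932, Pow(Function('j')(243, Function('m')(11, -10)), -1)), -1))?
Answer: Rational(369960484, 12483) ≈ 29637.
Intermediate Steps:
Function('m')(R, S) = Add(R, Mul(2, S))
Function('j')(x, Z) = Add(-106, Mul(-104, x)) (Function('j')(x, Z) = Add(Add(-106, Mul(-103, x)), Mul(-1, x)) = Add(-106, Mul(-104, x)))
Mul(58312, Pow(Mul(-49932, Pow(Function('j')(243, Function('m')(11, -10)), -1)), -1)) = Mul(58312, Pow(Mul(-49932, Pow(Add(-106, Mul(-104, 243)), -1)), -1)) = Mul(58312, Pow(Mul(-49932, Pow(Add(-106, -25272), -1)), -1)) = Mul(58312, Pow(Mul(-49932, Pow(-25378, -1)), -1)) = Mul(58312, Pow(Mul(-49932, Rational(-1, 25378)), -1)) = Mul(58312, Pow(Rational(24966, 12689), -1)) = Mul(58312, Rational(12689, 24966)) = Rational(369960484, 12483)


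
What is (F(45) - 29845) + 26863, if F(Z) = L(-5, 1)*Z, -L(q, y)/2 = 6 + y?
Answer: -3612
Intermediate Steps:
L(q, y) = -12 - 2*y (L(q, y) = -2*(6 + y) = -12 - 2*y)
F(Z) = -14*Z (F(Z) = (-12 - 2*1)*Z = (-12 - 2)*Z = -14*Z)
(F(45) - 29845) + 26863 = (-14*45 - 29845) + 26863 = (-630 - 29845) + 26863 = -30475 + 26863 = -3612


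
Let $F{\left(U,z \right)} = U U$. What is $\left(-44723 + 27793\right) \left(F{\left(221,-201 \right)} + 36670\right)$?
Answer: $-1447701230$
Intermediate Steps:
$F{\left(U,z \right)} = U^{2}$
$\left(-44723 + 27793\right) \left(F{\left(221,-201 \right)} + 36670\right) = \left(-44723 + 27793\right) \left(221^{2} + 36670\right) = - 16930 \left(48841 + 36670\right) = \left(-16930\right) 85511 = -1447701230$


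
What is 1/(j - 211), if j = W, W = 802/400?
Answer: -200/41799 ≈ -0.0047848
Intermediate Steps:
W = 401/200 (W = 802*(1/400) = 401/200 ≈ 2.0050)
j = 401/200 ≈ 2.0050
1/(j - 211) = 1/(401/200 - 211) = 1/(-41799/200) = -200/41799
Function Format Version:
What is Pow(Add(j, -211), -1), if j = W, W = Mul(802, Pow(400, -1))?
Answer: Rational(-200, 41799) ≈ -0.0047848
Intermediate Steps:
W = Rational(401, 200) (W = Mul(802, Rational(1, 400)) = Rational(401, 200) ≈ 2.0050)
j = Rational(401, 200) ≈ 2.0050
Pow(Add(j, -211), -1) = Pow(Add(Rational(401, 200), -211), -1) = Pow(Rational(-41799, 200), -1) = Rational(-200, 41799)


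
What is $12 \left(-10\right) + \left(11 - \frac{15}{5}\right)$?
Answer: $-112$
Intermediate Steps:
$12 \left(-10\right) + \left(11 - \frac{15}{5}\right) = -120 + \left(11 - 3\right) = -120 + 8 = -112$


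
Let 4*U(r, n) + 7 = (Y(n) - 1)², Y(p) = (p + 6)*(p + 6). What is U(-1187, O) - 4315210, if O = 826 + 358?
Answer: 1002659558477/2 ≈ 5.0133e+11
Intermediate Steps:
Y(p) = (6 + p)² (Y(p) = (6 + p)*(6 + p) = (6 + p)²)
O = 1184
U(r, n) = -7/4 + (-1 + (6 + n)²)²/4 (U(r, n) = -7/4 + ((6 + n)² - 1)²/4 = -7/4 + (-1 + (6 + n)²)²/4)
U(-1187, O) - 4315210 = (-7/4 + (-1 + (6 + 1184)²)²/4) - 4315210 = (-7/4 + (-1 + 1190²)²/4) - 4315210 = (-7/4 + (-1 + 1416100)²/4) - 4315210 = (-7/4 + (¼)*1416099²) - 4315210 = (-7/4 + (¼)*2005336377801) - 4315210 = (-7/4 + 2005336377801/4) - 4315210 = 1002668188897/2 - 4315210 = 1002659558477/2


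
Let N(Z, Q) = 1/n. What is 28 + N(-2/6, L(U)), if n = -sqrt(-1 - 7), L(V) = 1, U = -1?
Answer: 28 + I*sqrt(2)/4 ≈ 28.0 + 0.35355*I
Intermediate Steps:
n = -2*I*sqrt(2) (n = -sqrt(-8) = -2*I*sqrt(2) ≈ -2.8284*I)
N(Z, Q) = I*sqrt(2)/4 (N(Z, Q) = 1/(-2*I*sqrt(2)) = I*sqrt(2)/4)
28 + N(-2/6, L(U)) = 28 + I*sqrt(2)/4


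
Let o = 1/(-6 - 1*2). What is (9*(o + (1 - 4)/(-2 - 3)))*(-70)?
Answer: -1197/4 ≈ -299.25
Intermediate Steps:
o = -⅛ (o = 1/(-6 - 2) = 1/(-8) = -⅛ ≈ -0.12500)
(9*(o + (1 - 4)/(-2 - 3)))*(-70) = (9*(-⅛ + (1 - 4)/(-2 - 3)))*(-70) = (9*(-⅛ - 3/(-5)))*(-70) = (9*(-⅛ - 3*(-⅕)))*(-70) = (9*(-⅛ + ⅗))*(-70) = (9*(19/40))*(-70) = (171/40)*(-70) = -1197/4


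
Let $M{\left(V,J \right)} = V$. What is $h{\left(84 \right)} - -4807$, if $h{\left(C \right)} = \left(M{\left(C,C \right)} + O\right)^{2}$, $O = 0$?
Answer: $11863$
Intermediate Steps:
$h{\left(C \right)} = C^{2}$ ($h{\left(C \right)} = \left(C + 0\right)^{2} = C^{2}$)
$h{\left(84 \right)} - -4807 = 84^{2} - -4807 = 7056 + 4807 = 11863$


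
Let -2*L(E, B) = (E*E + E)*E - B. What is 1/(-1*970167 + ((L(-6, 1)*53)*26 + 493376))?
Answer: -1/352082 ≈ -2.8402e-6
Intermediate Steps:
L(E, B) = B/2 - E*(E + E²)/2 (L(E, B) = -((E*E + E)*E - B)/2 = -((E² + E)*E - B)/2 = -((E + E²)*E - B)/2 = -(E*(E + E²) - B)/2 = -(-B + E*(E + E²))/2 = B/2 - E*(E + E²)/2)
1/(-1*970167 + ((L(-6, 1)*53)*26 + 493376)) = 1/(-1*970167 + ((((½)*1 - ½*(-6)² - ½*(-6)³)*53)*26 + 493376)) = 1/(-970167 + (((½ - ½*36 - ½*(-216))*53)*26 + 493376)) = 1/(-970167 + (((½ - 18 + 108)*53)*26 + 493376)) = 1/(-970167 + (((181/2)*53)*26 + 493376)) = 1/(-970167 + ((9593/2)*26 + 493376)) = 1/(-970167 + (124709 + 493376)) = 1/(-970167 + 618085) = 1/(-352082) = -1/352082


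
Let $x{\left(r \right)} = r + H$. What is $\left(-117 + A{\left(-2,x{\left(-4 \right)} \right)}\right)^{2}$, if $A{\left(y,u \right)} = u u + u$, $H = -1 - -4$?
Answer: $13689$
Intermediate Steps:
$H = 3$ ($H = -1 + 4 = 3$)
$x{\left(r \right)} = 3 + r$ ($x{\left(r \right)} = r + 3 = 3 + r$)
$A{\left(y,u \right)} = u + u^{2}$ ($A{\left(y,u \right)} = u^{2} + u = u + u^{2}$)
$\left(-117 + A{\left(-2,x{\left(-4 \right)} \right)}\right)^{2} = \left(-117 + \left(3 - 4\right) \left(1 + \left(3 - 4\right)\right)\right)^{2} = \left(-117 - \left(1 - 1\right)\right)^{2} = \left(-117 - 0\right)^{2} = \left(-117 + 0\right)^{2} = \left(-117\right)^{2} = 13689$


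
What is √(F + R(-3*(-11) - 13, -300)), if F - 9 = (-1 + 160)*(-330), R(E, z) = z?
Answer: I*√52761 ≈ 229.7*I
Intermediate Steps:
F = -52461 (F = 9 + (-1 + 160)*(-330) = 9 + 159*(-330) = 9 - 52470 = -52461)
√(F + R(-3*(-11) - 13, -300)) = √(-52461 - 300) = √(-52761) = I*√52761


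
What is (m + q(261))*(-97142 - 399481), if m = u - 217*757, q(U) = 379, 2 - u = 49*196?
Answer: 86160117516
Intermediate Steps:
u = -9602 (u = 2 - 49*196 = 2 - 1*9604 = 2 - 9604 = -9602)
m = -173871 (m = -9602 - 217*757 = -9602 - 164269 = -173871)
(m + q(261))*(-97142 - 399481) = (-173871 + 379)*(-97142 - 399481) = -173492*(-496623) = 86160117516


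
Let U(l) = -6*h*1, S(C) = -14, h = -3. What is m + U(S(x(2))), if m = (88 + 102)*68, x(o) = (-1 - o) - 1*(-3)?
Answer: 12938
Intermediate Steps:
x(o) = 2 - o (x(o) = (-1 - o) + 3 = 2 - o)
U(l) = 18 (U(l) = -6*(-3)*1 = 18*1 = 18)
m = 12920 (m = 190*68 = 12920)
m + U(S(x(2))) = 12920 + 18 = 12938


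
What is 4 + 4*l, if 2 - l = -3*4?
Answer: 60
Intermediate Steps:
l = 14 (l = 2 - (-3)*4 = 2 - 1*(-12) = 2 + 12 = 14)
4 + 4*l = 4 + 4*14 = 4 + 56 = 60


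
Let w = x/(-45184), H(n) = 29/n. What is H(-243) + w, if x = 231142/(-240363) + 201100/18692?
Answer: -163829417146489/1370287941858432 ≈ -0.11956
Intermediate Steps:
x = 11004123259/1123216299 (x = 231142*(-1/240363) + 201100*(1/18692) = -231142/240363 + 50275/4673 = 11004123259/1123216299 ≈ 9.7970)
w = -11004123259/50751405254016 (w = (11004123259/1123216299)/(-45184) = (11004123259/1123216299)*(-1/45184) = -11004123259/50751405254016 ≈ -0.00021682)
H(-243) + w = 29/(-243) - 11004123259/50751405254016 = 29*(-1/243) - 11004123259/50751405254016 = -29/243 - 11004123259/50751405254016 = -163829417146489/1370287941858432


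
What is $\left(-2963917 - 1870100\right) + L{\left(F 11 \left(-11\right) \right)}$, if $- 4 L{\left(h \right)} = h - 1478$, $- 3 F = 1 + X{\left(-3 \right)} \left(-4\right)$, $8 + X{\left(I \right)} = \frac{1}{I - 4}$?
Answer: $- \frac{406054825}{84} \approx -4.834 \cdot 10^{6}$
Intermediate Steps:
$X{\left(I \right)} = -8 + \frac{1}{-4 + I}$ ($X{\left(I \right)} = -8 + \frac{1}{I - 4} = -8 + \frac{1}{-4 + I}$)
$F = - \frac{235}{21}$ ($F = - \frac{1 + \frac{33 - -24}{-4 - 3} \left(-4\right)}{3} = - \frac{1 + \frac{33 + 24}{-7} \left(-4\right)}{3} = - \frac{1 + \left(- \frac{1}{7}\right) 57 \left(-4\right)}{3} = - \frac{1 - - \frac{228}{7}}{3} = - \frac{1 + \frac{228}{7}}{3} = \left(- \frac{1}{3}\right) \frac{235}{7} = - \frac{235}{21} \approx -11.19$)
$L{\left(h \right)} = \frac{739}{2} - \frac{h}{4}$ ($L{\left(h \right)} = - \frac{h - 1478}{4} = - \frac{-1478 + h}{4} = \frac{739}{2} - \frac{h}{4}$)
$\left(-2963917 - 1870100\right) + L{\left(F 11 \left(-11\right) \right)} = \left(-2963917 - 1870100\right) + \left(\frac{739}{2} - \frac{\left(- \frac{235}{21}\right) 11 \left(-11\right)}{4}\right) = -4834017 + \left(\frac{739}{2} - \frac{\left(- \frac{2585}{21}\right) \left(-11\right)}{4}\right) = -4834017 + \left(\frac{739}{2} - \frac{28435}{84}\right) = -4834017 + \frac{2603}{84} = - \frac{406054825}{84}$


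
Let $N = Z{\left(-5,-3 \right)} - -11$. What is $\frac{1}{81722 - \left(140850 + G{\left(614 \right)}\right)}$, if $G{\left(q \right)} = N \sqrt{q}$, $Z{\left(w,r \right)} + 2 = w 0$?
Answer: $- \frac{29564}{1748035325} + \frac{9 \sqrt{614}}{3496070650} \approx -1.6849 \cdot 10^{-5}$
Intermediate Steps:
$Z{\left(w,r \right)} = -2$ ($Z{\left(w,r \right)} = -2 + w 0 = -2 + 0 = -2$)
$N = 9$ ($N = -2 - -11 = -2 + 11 = 9$)
$G{\left(q \right)} = 9 \sqrt{q}$
$\frac{1}{81722 - \left(140850 + G{\left(614 \right)}\right)} = \frac{1}{81722 - \left(140850 + 9 \sqrt{614}\right)} = \frac{1}{-59128 - 9 \sqrt{614}}$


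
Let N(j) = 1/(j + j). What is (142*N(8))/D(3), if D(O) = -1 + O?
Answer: 71/16 ≈ 4.4375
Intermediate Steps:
N(j) = 1/(2*j)
(142*N(8))/D(3) = (142*((1/2)/8))/(-1 + 3) = (142*((1/2)*(1/8)))/2 = (142*(1/16))/2 = (1/2)*(71/8) = 71/16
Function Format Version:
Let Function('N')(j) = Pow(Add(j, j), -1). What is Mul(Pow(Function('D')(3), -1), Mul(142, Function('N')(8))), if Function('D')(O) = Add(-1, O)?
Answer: Rational(71, 16) ≈ 4.4375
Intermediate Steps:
Function('N')(j) = Mul(Rational(1, 2), Pow(j, -1)) (Function('N')(j) = Pow(Mul(2, j), -1) = Mul(Rational(1, 2), Pow(j, -1)))
Mul(Pow(Function('D')(3), -1), Mul(142, Function('N')(8))) = Mul(Pow(Add(-1, 3), -1), Mul(142, Mul(Rational(1, 2), Pow(8, -1)))) = Mul(Pow(2, -1), Mul(142, Mul(Rational(1, 2), Rational(1, 8)))) = Mul(Rational(1, 2), Mul(142, Rational(1, 16))) = Mul(Rational(1, 2), Rational(71, 8)) = Rational(71, 16)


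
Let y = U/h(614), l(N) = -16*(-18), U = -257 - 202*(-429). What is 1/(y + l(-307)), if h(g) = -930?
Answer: 930/181439 ≈ 0.0051257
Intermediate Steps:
U = 86401 (U = -257 + 86658 = 86401)
l(N) = 288
y = -86401/930 (y = 86401/(-930) = 86401*(-1/930) = -86401/930 ≈ -92.904)
1/(y + l(-307)) = 1/(-86401/930 + 288) = 1/(181439/930) = 930/181439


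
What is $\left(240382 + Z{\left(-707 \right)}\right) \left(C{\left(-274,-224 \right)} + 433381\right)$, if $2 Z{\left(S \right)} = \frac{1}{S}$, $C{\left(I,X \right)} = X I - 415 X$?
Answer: $\frac{199765094694399}{1414} \approx 1.4128 \cdot 10^{11}$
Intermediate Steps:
$C{\left(I,X \right)} = - 415 X + I X$ ($C{\left(I,X \right)} = I X - 415 X = - 415 X + I X$)
$Z{\left(S \right)} = \frac{1}{2 S}$
$\left(240382 + Z{\left(-707 \right)}\right) \left(C{\left(-274,-224 \right)} + 433381\right) = \left(240382 + \frac{1}{2 \left(-707\right)}\right) \left(- 224 \left(-415 - 274\right) + 433381\right) = \left(240382 + \frac{1}{2} \left(- \frac{1}{707}\right)\right) \left(\left(-224\right) \left(-689\right) + 433381\right) = \left(240382 - \frac{1}{1414}\right) \left(154336 + 433381\right) = \frac{339900147}{1414} \cdot 587717 = \frac{199765094694399}{1414}$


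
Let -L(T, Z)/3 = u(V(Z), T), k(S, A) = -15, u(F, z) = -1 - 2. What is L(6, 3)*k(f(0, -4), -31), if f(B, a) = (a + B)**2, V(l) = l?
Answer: -135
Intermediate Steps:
u(F, z) = -3
f(B, a) = (B + a)**2
L(T, Z) = 9 (L(T, Z) = -3*(-3) = 9)
L(6, 3)*k(f(0, -4), -31) = 9*(-15) = -135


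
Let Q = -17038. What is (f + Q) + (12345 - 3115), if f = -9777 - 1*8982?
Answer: -26567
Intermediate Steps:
f = -18759 (f = -9777 - 8982 = -18759)
(f + Q) + (12345 - 3115) = (-18759 - 17038) + (12345 - 3115) = -35797 + 9230 = -26567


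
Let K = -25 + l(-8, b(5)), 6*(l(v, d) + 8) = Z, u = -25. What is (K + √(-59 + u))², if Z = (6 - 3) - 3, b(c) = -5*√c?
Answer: 1005 - 132*I*√21 ≈ 1005.0 - 604.9*I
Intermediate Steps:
Z = 0 (Z = 3 - 3 = 0)
l(v, d) = -8 (l(v, d) = -8 + (⅙)*0 = -8 + 0 = -8)
K = -33 (K = -25 - 8 = -33)
(K + √(-59 + u))² = (-33 + √(-59 - 25))² = (-33 + √(-84))² = (-33 + 2*I*√21)²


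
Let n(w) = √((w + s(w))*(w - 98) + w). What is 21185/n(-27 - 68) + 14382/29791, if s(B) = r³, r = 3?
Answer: 14382/29791 + 21185*√13029/13029 ≈ 186.08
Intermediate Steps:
s(B) = 27 (s(B) = 3³ = 27)
n(w) = √(w + (-98 + w)*(27 + w)) (n(w) = √((w + 27)*(w - 98) + w) = √((27 + w)*(-98 + w) + w) = √((-98 + w)*(27 + w) + w) = √(w + (-98 + w)*(27 + w)))
21185/n(-27 - 68) + 14382/29791 = 21185/(√(-2646 + (-27 - 68)² - 70*(-27 - 68))) + 14382/29791 = 21185/(√(-2646 + (-95)² - 70*(-95))) + 14382*(1/29791) = 21185/(√(-2646 + 9025 + 6650)) + 14382/29791 = 21185/(√13029) + 14382/29791 = 21185*(√13029/13029) + 14382/29791 = 21185*√13029/13029 + 14382/29791 = 14382/29791 + 21185*√13029/13029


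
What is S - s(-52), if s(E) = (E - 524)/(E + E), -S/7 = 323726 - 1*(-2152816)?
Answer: -225365394/13 ≈ -1.7336e+7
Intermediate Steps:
S = -17335794 (S = -7*(323726 - 1*(-2152816)) = -7*(323726 + 2152816) = -7*2476542 = -17335794)
s(E) = (-524 + E)/(2*E) (s(E) = (-524 + E)/((2*E)) = (-524 + E)*(1/(2*E)) = (-524 + E)/(2*E))
S - s(-52) = -17335794 - (-524 - 52)/(2*(-52)) = -17335794 - (-1)*(-576)/(2*52) = -17335794 - 1*72/13 = -17335794 - 72/13 = -225365394/13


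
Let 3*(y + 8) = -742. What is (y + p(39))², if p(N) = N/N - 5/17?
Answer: 168636196/2601 ≈ 64835.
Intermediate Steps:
y = -766/3 (y = -8 + (⅓)*(-742) = -8 - 742/3 = -766/3 ≈ -255.33)
p(N) = 12/17 (p(N) = 1 - 5*1/17 = 1 - 5/17 = 12/17)
(y + p(39))² = (-766/3 + 12/17)² = (-12986/51)² = 168636196/2601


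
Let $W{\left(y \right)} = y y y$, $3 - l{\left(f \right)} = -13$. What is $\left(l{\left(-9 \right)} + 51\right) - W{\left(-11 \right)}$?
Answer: $1398$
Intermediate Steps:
$l{\left(f \right)} = 16$ ($l{\left(f \right)} = 3 - -13 = 3 + 13 = 16$)
$W{\left(y \right)} = y^{3}$ ($W{\left(y \right)} = y^{2} y = y^{3}$)
$\left(l{\left(-9 \right)} + 51\right) - W{\left(-11 \right)} = \left(16 + 51\right) - \left(-11\right)^{3} = 67 - -1331 = 67 + 1331 = 1398$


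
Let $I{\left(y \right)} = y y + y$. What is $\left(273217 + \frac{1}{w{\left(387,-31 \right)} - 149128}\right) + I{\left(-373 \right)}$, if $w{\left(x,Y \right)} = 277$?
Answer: $\frac{61322593022}{148851} \approx 4.1197 \cdot 10^{5}$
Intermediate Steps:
$I{\left(y \right)} = y + y^{2}$ ($I{\left(y \right)} = y^{2} + y = y + y^{2}$)
$\left(273217 + \frac{1}{w{\left(387,-31 \right)} - 149128}\right) + I{\left(-373 \right)} = \left(273217 + \frac{1}{277 - 149128}\right) - 373 \left(1 - 373\right) = \left(273217 + \frac{1}{-148851}\right) - -138756 = \left(273217 - \frac{1}{148851}\right) + 138756 = \frac{40668623666}{148851} + 138756 = \frac{61322593022}{148851}$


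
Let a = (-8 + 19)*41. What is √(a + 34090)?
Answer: √34541 ≈ 185.85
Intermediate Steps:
a = 451 (a = 11*41 = 451)
√(a + 34090) = √(451 + 34090) = √34541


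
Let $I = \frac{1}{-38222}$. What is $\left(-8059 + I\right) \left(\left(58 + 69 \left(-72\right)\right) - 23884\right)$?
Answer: $\frac{4434723732303}{19111} \approx 2.3205 \cdot 10^{8}$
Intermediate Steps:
$I = - \frac{1}{38222} \approx -2.6163 \cdot 10^{-5}$
$\left(-8059 + I\right) \left(\left(58 + 69 \left(-72\right)\right) - 23884\right) = \left(-8059 - \frac{1}{38222}\right) \left(\left(58 + 69 \left(-72\right)\right) - 23884\right) = - \frac{308031099 \left(\left(58 - 4968\right) - 23884\right)}{38222} = - \frac{308031099 \left(-4910 - 23884\right)}{38222} = \left(- \frac{308031099}{38222}\right) \left(-28794\right) = \frac{4434723732303}{19111}$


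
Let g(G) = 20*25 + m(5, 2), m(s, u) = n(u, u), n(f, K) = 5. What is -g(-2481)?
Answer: -505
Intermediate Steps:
m(s, u) = 5
g(G) = 505 (g(G) = 20*25 + 5 = 500 + 5 = 505)
-g(-2481) = -1*505 = -505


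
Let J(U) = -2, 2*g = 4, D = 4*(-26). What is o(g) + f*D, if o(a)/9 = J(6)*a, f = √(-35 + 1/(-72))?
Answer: -36 - 26*I*√5042/3 ≈ -36.0 - 615.39*I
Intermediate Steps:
D = -104
g = 2 (g = (½)*4 = 2)
f = I*√5042/12 (f = √(-35 - 1/72) = √(-2521/72) = I*√5042/12 ≈ 5.9173*I)
o(a) = -18*a (o(a) = 9*(-2*a) = -18*a)
o(g) + f*D = -18*2 + (I*√5042/12)*(-104) = -36 - 26*I*√5042/3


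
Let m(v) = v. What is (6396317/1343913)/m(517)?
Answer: 6396317/694803021 ≈ 0.0092059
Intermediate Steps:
(6396317/1343913)/m(517) = (6396317/1343913)/517 = (6396317*(1/1343913))*(1/517) = (6396317/1343913)*(1/517) = 6396317/694803021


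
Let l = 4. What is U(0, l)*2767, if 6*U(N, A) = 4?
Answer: 5534/3 ≈ 1844.7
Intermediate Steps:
U(N, A) = 2/3 (U(N, A) = (1/6)*4 = 2/3)
U(0, l)*2767 = (2/3)*2767 = 5534/3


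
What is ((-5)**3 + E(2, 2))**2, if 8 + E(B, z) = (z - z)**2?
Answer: 17689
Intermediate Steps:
E(B, z) = -8 (E(B, z) = -8 + (z - z)**2 = -8 + 0**2 = -8 + 0 = -8)
((-5)**3 + E(2, 2))**2 = ((-5)**3 - 8)**2 = (-125 - 8)**2 = (-133)**2 = 17689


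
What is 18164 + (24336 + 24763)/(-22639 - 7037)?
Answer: 538985765/29676 ≈ 18162.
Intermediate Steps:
18164 + (24336 + 24763)/(-22639 - 7037) = 18164 + 49099/(-29676) = 18164 + 49099*(-1/29676) = 18164 - 49099/29676 = 538985765/29676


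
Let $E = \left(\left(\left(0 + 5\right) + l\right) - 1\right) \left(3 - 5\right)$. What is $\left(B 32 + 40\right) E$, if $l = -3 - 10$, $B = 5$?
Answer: $3600$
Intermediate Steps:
$l = -13$ ($l = -3 - 10 = -13$)
$E = 18$ ($E = \left(\left(\left(0 + 5\right) - 13\right) - 1\right) \left(3 - 5\right) = \left(\left(5 - 13\right) - 1\right) \left(-2\right) = \left(-8 - 1\right) \left(-2\right) = \left(-9\right) \left(-2\right) = 18$)
$\left(B 32 + 40\right) E = \left(5 \cdot 32 + 40\right) 18 = \left(160 + 40\right) 18 = 200 \cdot 18 = 3600$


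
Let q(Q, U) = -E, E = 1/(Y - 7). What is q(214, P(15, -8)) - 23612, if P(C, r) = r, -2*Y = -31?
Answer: -401406/17 ≈ -23612.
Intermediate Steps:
Y = 31/2 (Y = -½*(-31) = 31/2 ≈ 15.500)
E = 2/17 (E = 1/(31/2 - 7) = 1/(17/2) = 2/17 ≈ 0.11765)
q(Q, U) = -2/17 (q(Q, U) = -1*2/17 = -2/17)
q(214, P(15, -8)) - 23612 = -2/17 - 23612 = -401406/17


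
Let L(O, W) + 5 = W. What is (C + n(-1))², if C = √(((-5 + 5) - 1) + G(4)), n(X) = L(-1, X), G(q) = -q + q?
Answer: (6 - I)² ≈ 35.0 - 12.0*I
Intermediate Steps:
G(q) = 0
L(O, W) = -5 + W
n(X) = -5 + X
C = I (C = √(((-5 + 5) - 1) + 0) = √((0 - 1) + 0) = √(-1 + 0) = √(-1) = I ≈ 1.0*I)
(C + n(-1))² = (I + (-5 - 1))² = (I - 6)² = (-6 + I)²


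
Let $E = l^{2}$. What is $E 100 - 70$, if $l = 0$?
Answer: $-70$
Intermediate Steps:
$E = 0$ ($E = 0^{2} = 0$)
$E 100 - 70 = 0 \cdot 100 - 70 = 0 - 70 = -70$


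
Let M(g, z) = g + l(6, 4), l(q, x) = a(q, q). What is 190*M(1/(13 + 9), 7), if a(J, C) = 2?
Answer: 4275/11 ≈ 388.64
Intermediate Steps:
l(q, x) = 2
M(g, z) = 2 + g (M(g, z) = g + 2 = 2 + g)
190*M(1/(13 + 9), 7) = 190*(2 + 1/(13 + 9)) = 190*(2 + 1/22) = 190*(45/22) = 4275/11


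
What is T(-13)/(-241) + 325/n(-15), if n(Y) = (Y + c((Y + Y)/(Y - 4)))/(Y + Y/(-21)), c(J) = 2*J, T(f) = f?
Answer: 5953519/15183 ≈ 392.12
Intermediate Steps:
n(Y) = 21*(Y + 4*Y/(-4 + Y))/(20*Y) (n(Y) = (Y + 2*((Y + Y)/(Y - 4)))/(Y + Y/(-21)) = (Y + 2*((2*Y)/(-4 + Y)))/(Y + Y*(-1/21)) = (Y + 2*(2*Y/(-4 + Y)))/(Y - Y/21) = (Y + 4*Y/(-4 + Y))/((20*Y/21)) = (Y + 4*Y/(-4 + Y))*(21/(20*Y)) = 21*(Y + 4*Y/(-4 + Y))/(20*Y))
T(-13)/(-241) + 325/n(-15) = -13/(-241) + 325/(((21/20)*(-15)/(-4 - 15))) = -13*(-1/241) + 325/(((21/20)*(-15)/(-19))) = 13/241 + 325/(((21/20)*(-15)*(-1/19))) = 13/241 + 325/(63/76) = 13/241 + 325*(76/63) = 13/241 + 24700/63 = 5953519/15183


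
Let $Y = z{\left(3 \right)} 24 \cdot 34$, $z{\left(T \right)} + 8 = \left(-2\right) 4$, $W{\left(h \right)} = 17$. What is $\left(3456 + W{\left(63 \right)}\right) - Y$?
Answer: $16529$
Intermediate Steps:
$z{\left(T \right)} = -16$ ($z{\left(T \right)} = -8 - 8 = -16$)
$Y = -13056$ ($Y = \left(-16\right) 24 \cdot 34 = \left(-384\right) 34 = -13056$)
$\left(3456 + W{\left(63 \right)}\right) - Y = \left(3456 + 17\right) - -13056 = 3473 + 13056 = 16529$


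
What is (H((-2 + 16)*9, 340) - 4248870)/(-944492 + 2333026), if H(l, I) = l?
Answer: -2124372/694267 ≈ -3.0599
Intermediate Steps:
(H((-2 + 16)*9, 340) - 4248870)/(-944492 + 2333026) = ((-2 + 16)*9 - 4248870)/(-944492 + 2333026) = (14*9 - 4248870)/1388534 = (126 - 4248870)*(1/1388534) = -4248744*1/1388534 = -2124372/694267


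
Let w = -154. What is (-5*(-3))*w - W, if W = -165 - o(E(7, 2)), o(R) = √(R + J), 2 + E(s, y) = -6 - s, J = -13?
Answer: -2145 + 2*I*√7 ≈ -2145.0 + 5.2915*I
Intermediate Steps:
E(s, y) = -8 - s (E(s, y) = -2 + (-6 - s) = -8 - s)
o(R) = √(-13 + R) (o(R) = √(R - 13) = √(-13 + R))
W = -165 - 2*I*√7 (W = -165 - √(-13 + (-8 - 1*7)) = -165 - √(-13 + (-8 - 7)) = -165 - √(-13 - 15) = -165 - √(-28) = -165 - 2*I*√7 ≈ -165.0 - 5.2915*I)
(-5*(-3))*w - W = -5*(-3)*(-154) - (-165 - 2*I*√7) = 15*(-154) + (165 + 2*I*√7) = -2310 + (165 + 2*I*√7) = -2145 + 2*I*√7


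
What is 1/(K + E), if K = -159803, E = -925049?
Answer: -1/1084852 ≈ -9.2178e-7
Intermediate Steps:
1/(K + E) = 1/(-159803 - 925049) = 1/(-1084852) = -1/1084852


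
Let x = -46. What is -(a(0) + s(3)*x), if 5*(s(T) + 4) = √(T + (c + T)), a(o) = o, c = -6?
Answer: -184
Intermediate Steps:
s(T) = -4 + √(-6 + 2*T)/5 (s(T) = -4 + √(T + (-6 + T))/5 = -4 + √(-6 + 2*T)/5)
-(a(0) + s(3)*x) = -(0 + (-4 + √(-6 + 2*3)/5)*(-46)) = -(0 + (-4 + √(-6 + 6)/5)*(-46)) = -(0 + (-4 + √0/5)*(-46)) = -(0 + (-4 + (⅕)*0)*(-46)) = -(0 + (-4 + 0)*(-46)) = -(0 - 4*(-46)) = -(0 + 184) = -1*184 = -184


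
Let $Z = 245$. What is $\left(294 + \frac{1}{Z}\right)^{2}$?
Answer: $\frac{5188464961}{60025} \approx 86438.0$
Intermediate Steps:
$\left(294 + \frac{1}{Z}\right)^{2} = \left(294 + \frac{1}{245}\right)^{2} = \left(\frac{72031}{245}\right)^{2} = \frac{5188464961}{60025}$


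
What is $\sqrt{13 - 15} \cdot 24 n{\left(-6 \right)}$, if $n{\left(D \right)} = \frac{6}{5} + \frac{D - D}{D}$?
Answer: $\frac{144 i \sqrt{2}}{5} \approx 40.729 i$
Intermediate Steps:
$n{\left(D \right)} = \frac{6}{5}$ ($n{\left(D \right)} = 6 \cdot \frac{1}{5} + \frac{0}{D} = \frac{6}{5} + 0 = \frac{6}{5}$)
$\sqrt{13 - 15} \cdot 24 n{\left(-6 \right)} = \sqrt{13 - 15} \cdot 24 \cdot \frac{6}{5} = \sqrt{-2} \cdot 24 \cdot \frac{6}{5} = i \sqrt{2} \cdot 24 \cdot \frac{6}{5} = 24 i \sqrt{2} \cdot \frac{6}{5} = \frac{144 i \sqrt{2}}{5}$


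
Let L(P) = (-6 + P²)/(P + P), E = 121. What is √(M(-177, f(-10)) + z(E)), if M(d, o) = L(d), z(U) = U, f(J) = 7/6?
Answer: √452766/118 ≈ 5.7024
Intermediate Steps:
f(J) = 7/6 (f(J) = 7*(⅙) = 7/6)
L(P) = (-6 + P²)/(2*P) (L(P) = (-6 + P²)/((2*P)) = (-6 + P²)*(1/(2*P)) = (-6 + P²)/(2*P))
M(d, o) = d/2 - 3/d
√(M(-177, f(-10)) + z(E)) = √(((½)*(-177) - 3/(-177)) + 121) = √((-177/2 - 3*(-1/177)) + 121) = √((-177/2 + 1/59) + 121) = √(-10441/118 + 121) = √(3837/118) = √452766/118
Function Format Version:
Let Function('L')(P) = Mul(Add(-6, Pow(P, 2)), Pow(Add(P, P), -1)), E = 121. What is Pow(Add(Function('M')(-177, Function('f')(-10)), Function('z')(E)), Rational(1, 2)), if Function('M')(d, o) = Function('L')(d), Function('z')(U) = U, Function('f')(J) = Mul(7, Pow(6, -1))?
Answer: Mul(Rational(1, 118), Pow(452766, Rational(1, 2))) ≈ 5.7024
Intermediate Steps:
Function('f')(J) = Rational(7, 6) (Function('f')(J) = Mul(7, Rational(1, 6)) = Rational(7, 6))
Function('L')(P) = Mul(Rational(1, 2), Pow(P, -1), Add(-6, Pow(P, 2))) (Function('L')(P) = Mul(Add(-6, Pow(P, 2)), Pow(Mul(2, P), -1)) = Mul(Add(-6, Pow(P, 2)), Mul(Rational(1, 2), Pow(P, -1))) = Mul(Rational(1, 2), Pow(P, -1), Add(-6, Pow(P, 2))))
Function('M')(d, o) = Add(Mul(Rational(1, 2), d), Mul(-3, Pow(d, -1)))
Pow(Add(Function('M')(-177, Function('f')(-10)), Function('z')(E)), Rational(1, 2)) = Pow(Add(Add(Mul(Rational(1, 2), -177), Mul(-3, Pow(-177, -1))), 121), Rational(1, 2)) = Pow(Add(Add(Rational(-177, 2), Mul(-3, Rational(-1, 177))), 121), Rational(1, 2)) = Pow(Add(Add(Rational(-177, 2), Rational(1, 59)), 121), Rational(1, 2)) = Pow(Add(Rational(-10441, 118), 121), Rational(1, 2)) = Pow(Rational(3837, 118), Rational(1, 2)) = Mul(Rational(1, 118), Pow(452766, Rational(1, 2)))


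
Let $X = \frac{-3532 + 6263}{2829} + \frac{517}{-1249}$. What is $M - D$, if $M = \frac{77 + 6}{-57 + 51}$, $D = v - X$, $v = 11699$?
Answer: $- \frac{27589615229}{2355614} \approx -11712.0$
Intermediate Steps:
$X = \frac{1948426}{3533421}$ ($X = 2731 \cdot \frac{1}{2829} + 517 \left(- \frac{1}{1249}\right) = \frac{2731}{2829} - \frac{517}{1249} = \frac{1948426}{3533421} \approx 0.55143$)
$D = \frac{41335543853}{3533421}$ ($D = 11699 - \frac{1948426}{3533421} = \frac{41335543853}{3533421} \approx 11698.0$)
$M = - \frac{83}{6}$ ($M = \frac{1}{-6} \cdot 83 = \left(- \frac{1}{6}\right) 83 = - \frac{83}{6} \approx -13.833$)
$M - D = - \frac{83}{6} - \frac{41335543853}{3533421} = - \frac{27589615229}{2355614}$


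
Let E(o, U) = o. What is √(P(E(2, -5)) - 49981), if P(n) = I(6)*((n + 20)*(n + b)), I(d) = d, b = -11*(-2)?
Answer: 13*I*√277 ≈ 216.36*I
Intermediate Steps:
b = 22
P(n) = 6*(20 + n)*(22 + n) (P(n) = 6*((n + 20)*(n + 22)) = 6*((20 + n)*(22 + n)) = 6*(20 + n)*(22 + n))
√(P(E(2, -5)) - 49981) = √((2640 + 6*2² + 252*2) - 49981) = √((2640 + 6*4 + 504) - 49981) = √((2640 + 24 + 504) - 49981) = √(3168 - 49981) = √(-46813) = 13*I*√277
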